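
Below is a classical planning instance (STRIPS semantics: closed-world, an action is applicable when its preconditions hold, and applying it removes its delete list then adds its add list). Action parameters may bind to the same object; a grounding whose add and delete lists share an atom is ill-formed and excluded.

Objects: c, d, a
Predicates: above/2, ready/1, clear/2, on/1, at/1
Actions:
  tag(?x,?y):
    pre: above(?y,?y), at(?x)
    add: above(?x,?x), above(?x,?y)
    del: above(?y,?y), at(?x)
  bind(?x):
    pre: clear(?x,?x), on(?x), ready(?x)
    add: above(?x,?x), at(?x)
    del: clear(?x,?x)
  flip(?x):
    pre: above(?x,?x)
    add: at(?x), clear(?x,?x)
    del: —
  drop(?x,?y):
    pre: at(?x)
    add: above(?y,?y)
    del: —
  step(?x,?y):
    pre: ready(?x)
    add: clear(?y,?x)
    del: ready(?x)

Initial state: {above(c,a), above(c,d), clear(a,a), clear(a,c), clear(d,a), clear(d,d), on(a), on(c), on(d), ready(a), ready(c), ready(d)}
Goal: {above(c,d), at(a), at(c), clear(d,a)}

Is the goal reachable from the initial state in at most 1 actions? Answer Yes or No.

No

1. bind(a)  →  {above(a,a), above(c,a), above(c,d), at(a), clear(a,c), clear(d,a), clear(d,d), on(a), on(c), on(d), ready(a), ready(c), ready(d)}
2. drop(a,c)  →  {above(a,a), above(c,a), above(c,c), above(c,d), at(a), clear(a,c), clear(d,a), clear(d,d), on(a), on(c), on(d), ready(a), ready(c), ready(d)}
3. flip(c)  →  {above(a,a), above(c,a), above(c,c), above(c,d), at(a), at(c), clear(a,c), clear(c,c), clear(d,a), clear(d,d), on(a), on(c), on(d), ready(a), ready(c), ready(d)}
optimal plan length = 3; 3 > 1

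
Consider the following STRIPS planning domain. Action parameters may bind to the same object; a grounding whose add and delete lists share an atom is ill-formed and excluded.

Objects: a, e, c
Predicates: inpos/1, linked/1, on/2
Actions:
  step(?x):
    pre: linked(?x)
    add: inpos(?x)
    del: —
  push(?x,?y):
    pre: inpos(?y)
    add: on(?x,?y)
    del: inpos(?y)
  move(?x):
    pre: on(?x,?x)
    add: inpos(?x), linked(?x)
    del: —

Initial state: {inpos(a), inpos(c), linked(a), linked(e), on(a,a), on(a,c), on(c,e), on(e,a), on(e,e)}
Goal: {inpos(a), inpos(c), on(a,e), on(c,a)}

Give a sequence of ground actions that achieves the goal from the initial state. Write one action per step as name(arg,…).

step(e); push(a,e); push(c,a); step(a)

1. step(e)  →  {inpos(a), inpos(c), inpos(e), linked(a), linked(e), on(a,a), on(a,c), on(c,e), on(e,a), on(e,e)}
2. push(a,e)  →  {inpos(a), inpos(c), linked(a), linked(e), on(a,a), on(a,c), on(a,e), on(c,e), on(e,a), on(e,e)}
3. push(c,a)  →  {inpos(c), linked(a), linked(e), on(a,a), on(a,c), on(a,e), on(c,a), on(c,e), on(e,a), on(e,e)}
4. step(a)  →  {inpos(a), inpos(c), linked(a), linked(e), on(a,a), on(a,c), on(a,e), on(c,a), on(c,e), on(e,a), on(e,e)}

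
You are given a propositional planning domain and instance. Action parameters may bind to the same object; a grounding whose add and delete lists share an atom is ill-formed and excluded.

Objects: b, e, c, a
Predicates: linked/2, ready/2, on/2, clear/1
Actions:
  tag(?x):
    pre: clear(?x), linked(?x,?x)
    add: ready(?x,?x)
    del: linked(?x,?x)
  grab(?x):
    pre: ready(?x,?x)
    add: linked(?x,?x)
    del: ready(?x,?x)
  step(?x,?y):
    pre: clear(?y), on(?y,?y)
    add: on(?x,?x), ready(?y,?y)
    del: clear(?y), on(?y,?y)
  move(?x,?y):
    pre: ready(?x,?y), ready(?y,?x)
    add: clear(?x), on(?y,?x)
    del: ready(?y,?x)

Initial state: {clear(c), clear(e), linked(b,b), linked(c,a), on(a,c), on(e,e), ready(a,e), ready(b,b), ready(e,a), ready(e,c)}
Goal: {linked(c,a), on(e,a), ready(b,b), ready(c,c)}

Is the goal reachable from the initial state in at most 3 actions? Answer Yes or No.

1. step(c,e)  →  {clear(c), linked(b,b), linked(c,a), on(a,c), on(c,c), ready(a,e), ready(b,b), ready(e,a), ready(e,c), ready(e,e)}
2. step(b,c)  →  {linked(b,b), linked(c,a), on(a,c), on(b,b), ready(a,e), ready(b,b), ready(c,c), ready(e,a), ready(e,c), ready(e,e)}
3. move(a,e)  →  {clear(a), linked(b,b), linked(c,a), on(a,c), on(b,b), on(e,a), ready(a,e), ready(b,b), ready(c,c), ready(e,c), ready(e,e)}
optimal plan length = 3; 3 ≤ 3

Yes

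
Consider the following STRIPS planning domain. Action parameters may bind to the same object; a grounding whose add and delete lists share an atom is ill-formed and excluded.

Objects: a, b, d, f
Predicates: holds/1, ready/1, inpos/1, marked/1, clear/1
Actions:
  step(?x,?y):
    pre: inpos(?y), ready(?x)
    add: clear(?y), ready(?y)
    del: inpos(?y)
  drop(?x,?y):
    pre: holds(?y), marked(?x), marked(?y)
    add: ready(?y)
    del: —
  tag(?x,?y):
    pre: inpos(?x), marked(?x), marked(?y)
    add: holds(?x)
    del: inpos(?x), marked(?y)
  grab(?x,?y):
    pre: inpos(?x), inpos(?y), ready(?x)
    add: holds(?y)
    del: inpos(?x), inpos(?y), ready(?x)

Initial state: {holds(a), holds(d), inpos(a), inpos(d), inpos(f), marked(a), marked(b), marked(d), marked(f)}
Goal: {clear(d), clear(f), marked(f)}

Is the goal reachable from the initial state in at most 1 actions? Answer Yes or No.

1. drop(a,a)  →  {holds(a), holds(d), inpos(a), inpos(d), inpos(f), marked(a), marked(b), marked(d), marked(f), ready(a)}
2. step(a,d)  →  {clear(d), holds(a), holds(d), inpos(a), inpos(f), marked(a), marked(b), marked(d), marked(f), ready(a), ready(d)}
3. step(a,f)  →  {clear(d), clear(f), holds(a), holds(d), inpos(a), marked(a), marked(b), marked(d), marked(f), ready(a), ready(d), ready(f)}
optimal plan length = 3; 3 > 1

No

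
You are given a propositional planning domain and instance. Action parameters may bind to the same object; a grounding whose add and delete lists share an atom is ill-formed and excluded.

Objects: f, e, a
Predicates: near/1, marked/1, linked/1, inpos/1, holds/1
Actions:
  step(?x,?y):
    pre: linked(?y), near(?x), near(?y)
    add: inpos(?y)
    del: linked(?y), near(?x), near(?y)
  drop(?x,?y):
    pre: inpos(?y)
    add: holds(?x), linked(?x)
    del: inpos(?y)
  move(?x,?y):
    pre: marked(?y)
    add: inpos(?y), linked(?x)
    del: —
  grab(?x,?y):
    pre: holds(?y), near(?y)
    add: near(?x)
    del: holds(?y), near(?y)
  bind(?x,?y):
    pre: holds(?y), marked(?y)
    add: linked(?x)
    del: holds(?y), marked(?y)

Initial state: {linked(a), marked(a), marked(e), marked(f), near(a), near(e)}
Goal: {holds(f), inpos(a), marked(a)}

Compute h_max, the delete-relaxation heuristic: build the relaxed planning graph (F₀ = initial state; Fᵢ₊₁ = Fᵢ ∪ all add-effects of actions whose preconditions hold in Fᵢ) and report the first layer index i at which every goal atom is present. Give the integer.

2

F0 = init (6 atoms)
F1 = F0 ∪ {inpos(a), inpos(e), inpos(f), linked(e), linked(f)}  (11 atoms)
F2 = F1 ∪ {holds(a), holds(e), holds(f)}  (14 atoms)
goal ⊆ F2  ⇒  h_max = 2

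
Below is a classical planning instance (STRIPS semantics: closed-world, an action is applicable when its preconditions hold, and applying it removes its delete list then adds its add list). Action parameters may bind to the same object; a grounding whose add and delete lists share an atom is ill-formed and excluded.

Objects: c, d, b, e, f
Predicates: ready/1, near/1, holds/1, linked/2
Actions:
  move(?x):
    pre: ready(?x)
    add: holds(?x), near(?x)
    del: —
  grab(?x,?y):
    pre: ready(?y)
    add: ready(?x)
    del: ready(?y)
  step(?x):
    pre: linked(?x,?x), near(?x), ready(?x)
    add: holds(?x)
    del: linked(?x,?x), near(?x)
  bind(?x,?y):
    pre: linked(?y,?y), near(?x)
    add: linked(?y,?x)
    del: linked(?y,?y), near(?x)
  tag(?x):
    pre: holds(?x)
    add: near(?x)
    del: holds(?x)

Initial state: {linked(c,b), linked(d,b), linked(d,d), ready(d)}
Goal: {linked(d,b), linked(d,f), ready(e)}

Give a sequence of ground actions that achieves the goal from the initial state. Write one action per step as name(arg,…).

1. grab(f,d)  →  {linked(c,b), linked(d,b), linked(d,d), ready(f)}
2. move(f)  →  {holds(f), linked(c,b), linked(d,b), linked(d,d), near(f), ready(f)}
3. grab(e,f)  →  {holds(f), linked(c,b), linked(d,b), linked(d,d), near(f), ready(e)}
4. bind(f,d)  →  {holds(f), linked(c,b), linked(d,b), linked(d,f), ready(e)}

grab(f,d); move(f); grab(e,f); bind(f,d)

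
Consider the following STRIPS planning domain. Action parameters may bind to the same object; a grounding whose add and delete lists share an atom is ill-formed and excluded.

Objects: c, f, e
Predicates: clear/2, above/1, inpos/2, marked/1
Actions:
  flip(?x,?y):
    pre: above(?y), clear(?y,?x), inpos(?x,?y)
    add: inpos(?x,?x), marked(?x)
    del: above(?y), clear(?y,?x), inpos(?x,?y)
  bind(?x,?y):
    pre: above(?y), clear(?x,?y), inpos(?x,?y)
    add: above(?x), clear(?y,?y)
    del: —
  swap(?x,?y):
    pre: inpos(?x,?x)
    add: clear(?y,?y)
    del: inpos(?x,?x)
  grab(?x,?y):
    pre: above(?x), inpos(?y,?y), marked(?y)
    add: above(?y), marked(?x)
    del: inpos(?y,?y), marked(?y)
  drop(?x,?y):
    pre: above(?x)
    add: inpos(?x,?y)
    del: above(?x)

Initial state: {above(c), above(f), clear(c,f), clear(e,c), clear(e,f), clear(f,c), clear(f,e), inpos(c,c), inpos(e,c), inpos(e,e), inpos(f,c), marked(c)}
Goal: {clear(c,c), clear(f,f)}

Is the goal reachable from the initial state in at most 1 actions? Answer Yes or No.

1. bind(f,c)  →  {above(c), above(f), clear(c,c), clear(c,f), clear(e,c), clear(e,f), clear(f,c), clear(f,e), inpos(c,c), inpos(e,c), inpos(e,e), inpos(f,c), marked(c)}
2. swap(c,f)  →  {above(c), above(f), clear(c,c), clear(c,f), clear(e,c), clear(e,f), clear(f,c), clear(f,e), clear(f,f), inpos(e,c), inpos(e,e), inpos(f,c), marked(c)}
optimal plan length = 2; 2 > 1

No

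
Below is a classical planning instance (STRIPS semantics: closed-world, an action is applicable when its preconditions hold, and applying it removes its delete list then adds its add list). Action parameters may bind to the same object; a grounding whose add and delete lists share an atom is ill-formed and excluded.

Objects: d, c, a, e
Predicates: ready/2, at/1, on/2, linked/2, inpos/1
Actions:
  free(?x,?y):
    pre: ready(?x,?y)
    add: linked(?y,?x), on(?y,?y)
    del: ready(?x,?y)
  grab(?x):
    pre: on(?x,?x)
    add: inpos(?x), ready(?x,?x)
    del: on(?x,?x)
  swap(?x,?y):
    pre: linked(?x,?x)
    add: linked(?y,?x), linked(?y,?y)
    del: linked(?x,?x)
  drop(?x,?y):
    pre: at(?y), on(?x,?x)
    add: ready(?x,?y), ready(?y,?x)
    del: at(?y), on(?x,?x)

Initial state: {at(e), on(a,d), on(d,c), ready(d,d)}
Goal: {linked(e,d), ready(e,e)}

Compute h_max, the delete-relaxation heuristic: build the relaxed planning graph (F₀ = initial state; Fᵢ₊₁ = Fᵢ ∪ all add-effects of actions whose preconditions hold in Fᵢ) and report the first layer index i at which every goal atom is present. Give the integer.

F0 = init (4 atoms)
F1 = F0 ∪ {linked(d,d), on(d,d)}  (6 atoms)
F2 = F1 ∪ {inpos(d), linked(a,a), linked(a,d), linked(c,c), linked(c,d), linked(e,d), linked(e,e), ready(d,e), ready(e,d)}  (15 atoms)
F3 = F2 ∪ {linked(a,c), linked(a,e), linked(c,a), linked(c,e), linked(d,a), linked(d,c), linked(d,e), linked(e,a), linked(e,c), on(e,e)}  (25 atoms)
F4 = F3 ∪ {inpos(e), ready(e,e)}  (27 atoms)
goal ⊆ F4  ⇒  h_max = 4

4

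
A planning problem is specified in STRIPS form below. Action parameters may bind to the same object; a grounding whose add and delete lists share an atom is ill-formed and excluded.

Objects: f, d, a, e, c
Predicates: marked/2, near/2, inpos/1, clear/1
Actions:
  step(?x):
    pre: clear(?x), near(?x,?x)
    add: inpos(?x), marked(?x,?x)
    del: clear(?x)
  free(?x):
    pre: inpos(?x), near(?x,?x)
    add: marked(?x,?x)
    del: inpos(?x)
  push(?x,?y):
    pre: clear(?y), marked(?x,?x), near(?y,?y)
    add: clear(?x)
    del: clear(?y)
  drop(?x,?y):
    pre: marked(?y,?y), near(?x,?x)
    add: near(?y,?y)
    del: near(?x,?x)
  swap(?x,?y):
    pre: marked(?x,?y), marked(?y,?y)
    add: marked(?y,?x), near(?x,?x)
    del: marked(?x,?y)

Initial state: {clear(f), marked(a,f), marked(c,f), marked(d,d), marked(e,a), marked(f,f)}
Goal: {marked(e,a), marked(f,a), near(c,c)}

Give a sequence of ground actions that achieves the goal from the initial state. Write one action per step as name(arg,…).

1. swap(a,f)  →  {clear(f), marked(c,f), marked(d,d), marked(e,a), marked(f,a), marked(f,f), near(a,a)}
2. swap(c,f)  →  {clear(f), marked(d,d), marked(e,a), marked(f,a), marked(f,c), marked(f,f), near(a,a), near(c,c)}

swap(a,f); swap(c,f)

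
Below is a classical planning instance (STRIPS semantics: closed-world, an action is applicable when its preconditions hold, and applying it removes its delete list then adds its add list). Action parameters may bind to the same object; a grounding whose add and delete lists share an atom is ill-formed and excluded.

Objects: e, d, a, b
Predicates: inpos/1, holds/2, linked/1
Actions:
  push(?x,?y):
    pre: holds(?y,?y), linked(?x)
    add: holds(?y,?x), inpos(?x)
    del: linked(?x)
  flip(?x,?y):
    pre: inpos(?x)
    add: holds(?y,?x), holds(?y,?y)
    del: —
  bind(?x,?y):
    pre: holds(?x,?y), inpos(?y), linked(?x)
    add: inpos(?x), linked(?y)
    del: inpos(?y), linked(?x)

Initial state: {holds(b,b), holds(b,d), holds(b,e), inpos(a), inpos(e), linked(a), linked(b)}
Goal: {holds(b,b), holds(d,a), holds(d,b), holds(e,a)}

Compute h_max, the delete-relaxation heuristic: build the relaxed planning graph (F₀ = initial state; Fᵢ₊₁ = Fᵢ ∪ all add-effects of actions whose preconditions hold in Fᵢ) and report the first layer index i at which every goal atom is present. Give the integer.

F0 = init (7 atoms)
F1 = F0 ∪ {holds(a,a), holds(a,e), holds(b,a), holds(d,a), holds(d,d), holds(d,e), holds(e,a), holds(e,e), inpos(b), linked(e)}  (17 atoms)
F2 = F1 ∪ {holds(a,b), holds(d,b), holds(e,b)}  (20 atoms)
goal ⊆ F2  ⇒  h_max = 2

2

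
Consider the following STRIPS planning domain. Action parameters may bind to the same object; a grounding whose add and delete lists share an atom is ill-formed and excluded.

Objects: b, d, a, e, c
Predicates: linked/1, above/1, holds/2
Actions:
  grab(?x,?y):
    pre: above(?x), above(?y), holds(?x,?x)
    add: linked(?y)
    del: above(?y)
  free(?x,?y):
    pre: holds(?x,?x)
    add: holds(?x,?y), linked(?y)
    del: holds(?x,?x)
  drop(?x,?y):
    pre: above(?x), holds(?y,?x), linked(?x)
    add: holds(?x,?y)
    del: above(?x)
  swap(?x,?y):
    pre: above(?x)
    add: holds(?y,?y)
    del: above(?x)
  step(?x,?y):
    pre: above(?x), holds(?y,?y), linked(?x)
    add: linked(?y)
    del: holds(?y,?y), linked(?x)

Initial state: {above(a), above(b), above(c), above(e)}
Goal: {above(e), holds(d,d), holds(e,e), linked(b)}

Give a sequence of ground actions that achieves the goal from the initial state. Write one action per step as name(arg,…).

1. swap(a,d)  →  {above(b), above(c), above(e), holds(d,d)}
2. swap(c,e)  →  {above(b), above(e), holds(d,d), holds(e,e)}
3. grab(e,b)  →  {above(e), holds(d,d), holds(e,e), linked(b)}

swap(a,d); swap(c,e); grab(e,b)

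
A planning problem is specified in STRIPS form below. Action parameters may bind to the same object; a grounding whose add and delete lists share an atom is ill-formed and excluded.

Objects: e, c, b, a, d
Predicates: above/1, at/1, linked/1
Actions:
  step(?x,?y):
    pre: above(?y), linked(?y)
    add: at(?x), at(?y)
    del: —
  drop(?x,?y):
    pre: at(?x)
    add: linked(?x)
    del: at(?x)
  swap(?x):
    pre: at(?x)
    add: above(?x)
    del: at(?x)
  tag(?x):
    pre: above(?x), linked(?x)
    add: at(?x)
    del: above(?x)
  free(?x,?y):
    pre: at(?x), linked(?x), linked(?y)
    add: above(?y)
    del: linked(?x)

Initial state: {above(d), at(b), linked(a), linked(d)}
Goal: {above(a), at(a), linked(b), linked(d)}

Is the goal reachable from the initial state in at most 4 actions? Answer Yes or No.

Yes

1. step(a,d)  →  {above(d), at(a), at(b), at(d), linked(a), linked(d)}
2. drop(b,e)  →  {above(d), at(a), at(d), linked(a), linked(b), linked(d)}
3. free(a,a)  →  {above(a), above(d), at(a), at(d), linked(b), linked(d)}
optimal plan length = 3; 3 ≤ 4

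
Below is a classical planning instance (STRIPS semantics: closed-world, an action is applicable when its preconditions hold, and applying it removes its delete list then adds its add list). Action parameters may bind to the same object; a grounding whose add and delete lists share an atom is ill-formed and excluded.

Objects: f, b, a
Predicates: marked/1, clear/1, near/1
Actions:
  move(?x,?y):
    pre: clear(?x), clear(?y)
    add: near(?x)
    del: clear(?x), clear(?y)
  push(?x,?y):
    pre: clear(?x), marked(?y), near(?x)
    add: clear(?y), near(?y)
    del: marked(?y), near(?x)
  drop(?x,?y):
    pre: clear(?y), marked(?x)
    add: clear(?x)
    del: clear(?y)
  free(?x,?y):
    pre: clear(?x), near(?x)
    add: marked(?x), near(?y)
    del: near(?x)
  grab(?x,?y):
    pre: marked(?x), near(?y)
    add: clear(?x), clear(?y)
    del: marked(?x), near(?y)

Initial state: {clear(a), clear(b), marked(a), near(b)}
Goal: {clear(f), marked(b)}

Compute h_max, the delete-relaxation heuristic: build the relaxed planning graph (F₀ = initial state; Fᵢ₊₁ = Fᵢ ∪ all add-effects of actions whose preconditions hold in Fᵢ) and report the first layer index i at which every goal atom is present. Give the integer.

2

F0 = init (4 atoms)
F1 = F0 ∪ {marked(b), near(a), near(f)}  (7 atoms)
F2 = F1 ∪ {clear(f)}  (8 atoms)
goal ⊆ F2  ⇒  h_max = 2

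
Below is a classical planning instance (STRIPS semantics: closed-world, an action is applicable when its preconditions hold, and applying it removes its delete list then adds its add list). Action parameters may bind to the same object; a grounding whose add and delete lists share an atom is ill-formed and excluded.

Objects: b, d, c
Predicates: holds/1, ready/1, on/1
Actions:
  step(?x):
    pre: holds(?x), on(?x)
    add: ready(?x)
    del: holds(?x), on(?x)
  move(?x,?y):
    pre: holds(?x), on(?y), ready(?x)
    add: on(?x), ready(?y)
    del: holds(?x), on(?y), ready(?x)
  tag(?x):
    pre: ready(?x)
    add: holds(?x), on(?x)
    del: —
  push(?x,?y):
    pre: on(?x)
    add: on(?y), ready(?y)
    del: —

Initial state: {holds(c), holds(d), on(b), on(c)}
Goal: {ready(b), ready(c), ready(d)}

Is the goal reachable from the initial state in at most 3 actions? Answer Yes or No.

1. step(c)  →  {holds(d), on(b), ready(c)}
2. push(b,b)  →  {holds(d), on(b), ready(b), ready(c)}
3. push(b,d)  →  {holds(d), on(b), on(d), ready(b), ready(c), ready(d)}
optimal plan length = 3; 3 ≤ 3

Yes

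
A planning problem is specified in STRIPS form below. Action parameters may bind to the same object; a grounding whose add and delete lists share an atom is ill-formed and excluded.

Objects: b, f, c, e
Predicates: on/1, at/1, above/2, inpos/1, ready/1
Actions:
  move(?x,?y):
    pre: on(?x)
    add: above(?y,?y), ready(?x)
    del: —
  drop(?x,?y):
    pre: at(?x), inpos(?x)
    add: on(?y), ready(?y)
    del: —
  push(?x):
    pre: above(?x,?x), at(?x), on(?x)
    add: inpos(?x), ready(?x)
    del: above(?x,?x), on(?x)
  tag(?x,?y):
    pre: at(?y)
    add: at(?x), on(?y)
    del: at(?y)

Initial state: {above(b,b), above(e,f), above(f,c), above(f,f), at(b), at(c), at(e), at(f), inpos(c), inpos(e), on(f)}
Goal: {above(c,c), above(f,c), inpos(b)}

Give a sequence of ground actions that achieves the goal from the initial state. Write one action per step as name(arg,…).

1. move(f,c)  →  {above(b,b), above(c,c), above(e,f), above(f,c), above(f,f), at(b), at(c), at(e), at(f), inpos(c), inpos(e), on(f), ready(f)}
2. drop(c,b)  →  {above(b,b), above(c,c), above(e,f), above(f,c), above(f,f), at(b), at(c), at(e), at(f), inpos(c), inpos(e), on(b), on(f), ready(b), ready(f)}
3. push(b)  →  {above(c,c), above(e,f), above(f,c), above(f,f), at(b), at(c), at(e), at(f), inpos(b), inpos(c), inpos(e), on(f), ready(b), ready(f)}

move(f,c); drop(c,b); push(b)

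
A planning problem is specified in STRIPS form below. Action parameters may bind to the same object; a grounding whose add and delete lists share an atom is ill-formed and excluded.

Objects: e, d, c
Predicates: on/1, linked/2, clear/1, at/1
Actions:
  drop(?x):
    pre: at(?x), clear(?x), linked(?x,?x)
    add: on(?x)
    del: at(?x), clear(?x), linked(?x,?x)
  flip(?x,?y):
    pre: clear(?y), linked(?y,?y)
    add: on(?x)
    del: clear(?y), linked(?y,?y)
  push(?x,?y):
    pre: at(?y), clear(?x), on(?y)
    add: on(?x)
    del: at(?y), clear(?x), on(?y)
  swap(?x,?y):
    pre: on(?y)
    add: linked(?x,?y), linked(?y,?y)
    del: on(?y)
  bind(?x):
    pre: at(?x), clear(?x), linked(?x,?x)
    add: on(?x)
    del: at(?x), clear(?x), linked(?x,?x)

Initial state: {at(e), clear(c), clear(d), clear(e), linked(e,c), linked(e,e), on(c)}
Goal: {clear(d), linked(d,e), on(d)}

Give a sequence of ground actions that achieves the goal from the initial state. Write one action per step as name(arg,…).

drop(e); swap(e,c); flip(d,c); swap(d,e)

1. drop(e)  →  {clear(c), clear(d), linked(e,c), on(c), on(e)}
2. swap(e,c)  →  {clear(c), clear(d), linked(c,c), linked(e,c), on(e)}
3. flip(d,c)  →  {clear(d), linked(e,c), on(d), on(e)}
4. swap(d,e)  →  {clear(d), linked(d,e), linked(e,c), linked(e,e), on(d)}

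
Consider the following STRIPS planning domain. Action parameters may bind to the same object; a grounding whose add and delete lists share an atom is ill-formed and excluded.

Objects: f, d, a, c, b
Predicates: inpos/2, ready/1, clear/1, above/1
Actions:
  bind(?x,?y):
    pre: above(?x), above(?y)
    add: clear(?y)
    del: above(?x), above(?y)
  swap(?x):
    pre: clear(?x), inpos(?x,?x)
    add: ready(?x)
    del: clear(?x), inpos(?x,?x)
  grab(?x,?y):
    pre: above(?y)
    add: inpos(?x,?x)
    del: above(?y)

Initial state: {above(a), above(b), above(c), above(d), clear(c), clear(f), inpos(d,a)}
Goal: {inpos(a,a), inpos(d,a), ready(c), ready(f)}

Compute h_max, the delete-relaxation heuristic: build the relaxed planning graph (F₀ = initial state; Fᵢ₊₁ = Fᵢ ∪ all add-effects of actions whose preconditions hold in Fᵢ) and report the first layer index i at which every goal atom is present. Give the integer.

F0 = init (7 atoms)
F1 = F0 ∪ {clear(a), clear(b), clear(d), inpos(a,a), inpos(b,b), inpos(c,c), inpos(d,d), inpos(f,f)}  (15 atoms)
F2 = F1 ∪ {ready(a), ready(b), ready(c), ready(d), ready(f)}  (20 atoms)
goal ⊆ F2  ⇒  h_max = 2

2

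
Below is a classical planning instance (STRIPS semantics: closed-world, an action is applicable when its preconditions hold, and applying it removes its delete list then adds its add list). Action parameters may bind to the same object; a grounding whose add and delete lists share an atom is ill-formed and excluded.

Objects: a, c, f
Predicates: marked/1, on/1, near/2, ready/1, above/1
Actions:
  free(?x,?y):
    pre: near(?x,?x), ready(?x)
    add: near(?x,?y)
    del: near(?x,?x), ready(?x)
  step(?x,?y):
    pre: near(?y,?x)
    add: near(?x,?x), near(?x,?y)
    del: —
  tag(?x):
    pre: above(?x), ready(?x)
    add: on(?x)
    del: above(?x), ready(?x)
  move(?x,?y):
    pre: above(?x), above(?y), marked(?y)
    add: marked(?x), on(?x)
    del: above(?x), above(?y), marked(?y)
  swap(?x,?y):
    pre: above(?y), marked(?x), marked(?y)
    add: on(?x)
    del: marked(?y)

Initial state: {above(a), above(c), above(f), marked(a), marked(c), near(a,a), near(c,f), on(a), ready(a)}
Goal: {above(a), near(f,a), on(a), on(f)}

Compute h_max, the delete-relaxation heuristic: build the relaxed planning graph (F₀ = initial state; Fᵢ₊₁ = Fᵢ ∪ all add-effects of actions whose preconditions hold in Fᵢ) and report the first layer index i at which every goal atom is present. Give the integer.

2

F0 = init (9 atoms)
F1 = F0 ∪ {marked(f), near(a,c), near(a,f), near(f,c), near(f,f), on(c), on(f)}  (16 atoms)
F2 = F1 ∪ {near(c,a), near(c,c), near(f,a)}  (19 atoms)
goal ⊆ F2  ⇒  h_max = 2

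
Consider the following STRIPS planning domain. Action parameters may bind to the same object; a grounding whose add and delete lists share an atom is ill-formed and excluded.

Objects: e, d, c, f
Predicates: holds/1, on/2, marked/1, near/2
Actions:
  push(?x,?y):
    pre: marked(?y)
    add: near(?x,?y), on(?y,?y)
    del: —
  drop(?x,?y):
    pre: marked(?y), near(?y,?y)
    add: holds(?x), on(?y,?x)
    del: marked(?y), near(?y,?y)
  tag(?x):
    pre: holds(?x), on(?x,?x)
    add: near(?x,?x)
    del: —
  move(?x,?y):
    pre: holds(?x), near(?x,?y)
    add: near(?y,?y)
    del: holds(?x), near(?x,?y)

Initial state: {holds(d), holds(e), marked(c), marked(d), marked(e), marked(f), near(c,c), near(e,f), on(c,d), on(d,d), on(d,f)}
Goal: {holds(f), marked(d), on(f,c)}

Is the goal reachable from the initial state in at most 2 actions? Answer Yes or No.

No

1. push(f,f)  →  {holds(d), holds(e), marked(c), marked(d), marked(e), marked(f), near(c,c), near(e,f), near(f,f), on(c,d), on(d,d), on(d,f), on(f,f)}
2. drop(c,f)  →  {holds(c), holds(d), holds(e), marked(c), marked(d), marked(e), near(c,c), near(e,f), on(c,d), on(d,d), on(d,f), on(f,c), on(f,f)}
3. drop(f,c)  →  {holds(c), holds(d), holds(e), holds(f), marked(d), marked(e), near(e,f), on(c,d), on(c,f), on(d,d), on(d,f), on(f,c), on(f,f)}
optimal plan length = 3; 3 > 2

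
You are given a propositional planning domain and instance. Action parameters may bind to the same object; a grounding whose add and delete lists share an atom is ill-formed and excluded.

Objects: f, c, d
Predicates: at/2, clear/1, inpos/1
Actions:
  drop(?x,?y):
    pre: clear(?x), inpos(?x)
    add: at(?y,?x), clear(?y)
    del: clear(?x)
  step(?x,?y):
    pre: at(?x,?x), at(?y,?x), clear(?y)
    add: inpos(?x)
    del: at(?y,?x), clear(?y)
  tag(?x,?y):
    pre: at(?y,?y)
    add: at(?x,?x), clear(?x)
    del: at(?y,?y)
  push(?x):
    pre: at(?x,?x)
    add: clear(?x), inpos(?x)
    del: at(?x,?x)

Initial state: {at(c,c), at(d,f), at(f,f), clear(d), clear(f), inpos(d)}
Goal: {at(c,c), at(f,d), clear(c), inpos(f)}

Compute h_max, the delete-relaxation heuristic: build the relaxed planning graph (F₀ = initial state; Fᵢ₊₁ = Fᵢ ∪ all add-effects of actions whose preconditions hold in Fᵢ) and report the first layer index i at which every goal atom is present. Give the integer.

F0 = init (6 atoms)
F1 = F0 ∪ {at(c,d), at(d,d), at(f,d), clear(c), inpos(c), inpos(f)}  (12 atoms)
goal ⊆ F1  ⇒  h_max = 1

1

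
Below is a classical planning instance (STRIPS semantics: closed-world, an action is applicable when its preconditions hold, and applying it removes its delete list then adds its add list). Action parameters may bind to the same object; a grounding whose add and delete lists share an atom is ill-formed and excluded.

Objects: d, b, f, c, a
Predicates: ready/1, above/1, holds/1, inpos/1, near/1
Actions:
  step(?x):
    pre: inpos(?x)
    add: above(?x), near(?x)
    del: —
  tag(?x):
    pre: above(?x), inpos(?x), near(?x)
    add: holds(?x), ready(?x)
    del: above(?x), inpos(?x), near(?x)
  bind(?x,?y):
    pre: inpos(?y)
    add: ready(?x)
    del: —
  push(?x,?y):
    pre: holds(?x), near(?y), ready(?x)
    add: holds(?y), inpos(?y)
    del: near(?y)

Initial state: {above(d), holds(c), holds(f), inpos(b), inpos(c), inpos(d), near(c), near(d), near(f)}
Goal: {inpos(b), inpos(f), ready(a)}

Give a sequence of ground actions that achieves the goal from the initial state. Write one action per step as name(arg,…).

1. tag(d)  →  {holds(c), holds(d), holds(f), inpos(b), inpos(c), near(c), near(f), ready(d)}
2. bind(a,b)  →  {holds(c), holds(d), holds(f), inpos(b), inpos(c), near(c), near(f), ready(a), ready(d)}
3. push(d,f)  →  {holds(c), holds(d), holds(f), inpos(b), inpos(c), inpos(f), near(c), ready(a), ready(d)}

tag(d); bind(a,b); push(d,f)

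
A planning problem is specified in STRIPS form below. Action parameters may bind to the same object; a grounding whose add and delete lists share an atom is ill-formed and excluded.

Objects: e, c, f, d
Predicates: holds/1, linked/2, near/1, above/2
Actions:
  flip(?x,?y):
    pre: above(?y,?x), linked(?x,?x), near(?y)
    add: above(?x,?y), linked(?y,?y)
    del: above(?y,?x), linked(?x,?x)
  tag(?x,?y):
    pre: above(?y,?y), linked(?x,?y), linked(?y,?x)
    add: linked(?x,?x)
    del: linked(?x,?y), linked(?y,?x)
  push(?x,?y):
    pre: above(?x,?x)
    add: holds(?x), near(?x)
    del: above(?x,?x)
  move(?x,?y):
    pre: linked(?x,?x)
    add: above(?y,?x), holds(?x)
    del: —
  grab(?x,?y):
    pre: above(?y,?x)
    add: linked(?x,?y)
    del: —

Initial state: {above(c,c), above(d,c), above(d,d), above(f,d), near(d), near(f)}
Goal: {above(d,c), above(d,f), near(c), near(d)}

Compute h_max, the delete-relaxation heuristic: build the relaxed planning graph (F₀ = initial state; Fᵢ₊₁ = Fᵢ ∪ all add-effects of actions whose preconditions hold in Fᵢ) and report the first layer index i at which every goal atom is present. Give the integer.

2

F0 = init (6 atoms)
F1 = F0 ∪ {holds(c), holds(d), linked(c,c), linked(c,d), linked(d,d), linked(d,f), near(c)}  (13 atoms)
F2 = F1 ∪ {above(c,d), above(d,f), above(e,c), above(e,d), above(f,c), linked(f,f)}  (19 atoms)
goal ⊆ F2  ⇒  h_max = 2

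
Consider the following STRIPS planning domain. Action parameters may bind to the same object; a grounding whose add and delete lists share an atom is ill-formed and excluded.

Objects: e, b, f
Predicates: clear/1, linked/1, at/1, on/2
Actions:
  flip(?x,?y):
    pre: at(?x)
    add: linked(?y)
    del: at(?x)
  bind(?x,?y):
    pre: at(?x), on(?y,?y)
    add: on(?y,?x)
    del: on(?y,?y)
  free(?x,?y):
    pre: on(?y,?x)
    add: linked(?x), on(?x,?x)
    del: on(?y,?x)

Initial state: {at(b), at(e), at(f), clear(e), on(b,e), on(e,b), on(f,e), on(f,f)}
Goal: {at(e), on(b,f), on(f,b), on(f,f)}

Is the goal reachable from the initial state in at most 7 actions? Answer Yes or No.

1. bind(b,f)  →  {at(b), at(e), at(f), clear(e), on(b,e), on(e,b), on(f,b), on(f,e)}
2. free(e,b)  →  {at(b), at(e), at(f), clear(e), linked(e), on(e,b), on(e,e), on(f,b), on(f,e)}
3. bind(f,e)  →  {at(b), at(e), at(f), clear(e), linked(e), on(e,b), on(e,f), on(f,b), on(f,e)}
4. free(b,e)  →  {at(b), at(e), at(f), clear(e), linked(b), linked(e), on(b,b), on(e,f), on(f,b), on(f,e)}
5. bind(f,b)  →  {at(b), at(e), at(f), clear(e), linked(b), linked(e), on(b,f), on(e,f), on(f,b), on(f,e)}
6. free(f,e)  →  {at(b), at(e), at(f), clear(e), linked(b), linked(e), linked(f), on(b,f), on(f,b), on(f,e), on(f,f)}
optimal plan length = 6; 6 ≤ 7

Yes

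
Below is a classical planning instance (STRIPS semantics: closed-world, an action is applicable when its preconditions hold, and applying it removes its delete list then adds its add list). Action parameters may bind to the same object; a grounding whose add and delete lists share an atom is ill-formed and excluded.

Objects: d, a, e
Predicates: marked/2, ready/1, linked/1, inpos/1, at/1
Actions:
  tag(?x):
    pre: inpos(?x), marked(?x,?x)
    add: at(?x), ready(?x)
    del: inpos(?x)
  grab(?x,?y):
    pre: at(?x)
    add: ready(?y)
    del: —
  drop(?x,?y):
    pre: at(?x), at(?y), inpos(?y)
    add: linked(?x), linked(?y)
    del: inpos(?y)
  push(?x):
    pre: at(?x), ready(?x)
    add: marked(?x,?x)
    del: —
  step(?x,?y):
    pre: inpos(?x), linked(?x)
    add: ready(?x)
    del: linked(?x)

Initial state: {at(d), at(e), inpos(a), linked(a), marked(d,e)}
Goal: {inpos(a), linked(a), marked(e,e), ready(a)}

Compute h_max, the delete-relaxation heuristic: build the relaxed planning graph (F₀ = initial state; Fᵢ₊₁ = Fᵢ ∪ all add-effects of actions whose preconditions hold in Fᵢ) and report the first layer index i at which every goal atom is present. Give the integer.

F0 = init (5 atoms)
F1 = F0 ∪ {ready(a), ready(d), ready(e)}  (8 atoms)
F2 = F1 ∪ {marked(d,d), marked(e,e)}  (10 atoms)
goal ⊆ F2  ⇒  h_max = 2

2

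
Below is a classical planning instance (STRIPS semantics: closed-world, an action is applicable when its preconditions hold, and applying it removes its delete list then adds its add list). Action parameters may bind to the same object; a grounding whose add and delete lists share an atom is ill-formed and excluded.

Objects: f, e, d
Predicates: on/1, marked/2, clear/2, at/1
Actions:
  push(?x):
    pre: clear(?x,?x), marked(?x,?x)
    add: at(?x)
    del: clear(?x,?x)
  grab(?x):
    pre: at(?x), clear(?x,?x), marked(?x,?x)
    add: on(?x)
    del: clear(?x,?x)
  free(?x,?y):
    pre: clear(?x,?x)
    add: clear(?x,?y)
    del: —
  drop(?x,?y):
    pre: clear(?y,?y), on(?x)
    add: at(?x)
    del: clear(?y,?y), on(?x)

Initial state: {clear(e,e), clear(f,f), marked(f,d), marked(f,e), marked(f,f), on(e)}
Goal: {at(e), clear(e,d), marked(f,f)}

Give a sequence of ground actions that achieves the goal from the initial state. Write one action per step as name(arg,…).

1. free(e,d)  →  {clear(e,d), clear(e,e), clear(f,f), marked(f,d), marked(f,e), marked(f,f), on(e)}
2. drop(e,f)  →  {at(e), clear(e,d), clear(e,e), marked(f,d), marked(f,e), marked(f,f)}

free(e,d); drop(e,f)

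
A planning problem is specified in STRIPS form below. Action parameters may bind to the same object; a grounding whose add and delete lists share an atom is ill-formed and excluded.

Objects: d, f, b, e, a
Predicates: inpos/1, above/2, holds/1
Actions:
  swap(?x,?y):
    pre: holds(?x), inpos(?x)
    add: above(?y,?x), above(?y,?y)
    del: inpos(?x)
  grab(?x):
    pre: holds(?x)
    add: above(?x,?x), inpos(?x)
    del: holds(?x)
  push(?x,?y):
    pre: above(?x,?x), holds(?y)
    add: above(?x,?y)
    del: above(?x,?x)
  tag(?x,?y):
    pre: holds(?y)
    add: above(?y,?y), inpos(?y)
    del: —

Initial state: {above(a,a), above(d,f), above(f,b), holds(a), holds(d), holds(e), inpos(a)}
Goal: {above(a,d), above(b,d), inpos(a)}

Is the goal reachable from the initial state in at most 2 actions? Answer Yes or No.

No

1. push(a,d)  →  {above(a,d), above(d,f), above(f,b), holds(a), holds(d), holds(e), inpos(a)}
2. tag(d,d)  →  {above(a,d), above(d,d), above(d,f), above(f,b), holds(a), holds(d), holds(e), inpos(a), inpos(d)}
3. swap(d,b)  →  {above(a,d), above(b,b), above(b,d), above(d,d), above(d,f), above(f,b), holds(a), holds(d), holds(e), inpos(a)}
optimal plan length = 3; 3 > 2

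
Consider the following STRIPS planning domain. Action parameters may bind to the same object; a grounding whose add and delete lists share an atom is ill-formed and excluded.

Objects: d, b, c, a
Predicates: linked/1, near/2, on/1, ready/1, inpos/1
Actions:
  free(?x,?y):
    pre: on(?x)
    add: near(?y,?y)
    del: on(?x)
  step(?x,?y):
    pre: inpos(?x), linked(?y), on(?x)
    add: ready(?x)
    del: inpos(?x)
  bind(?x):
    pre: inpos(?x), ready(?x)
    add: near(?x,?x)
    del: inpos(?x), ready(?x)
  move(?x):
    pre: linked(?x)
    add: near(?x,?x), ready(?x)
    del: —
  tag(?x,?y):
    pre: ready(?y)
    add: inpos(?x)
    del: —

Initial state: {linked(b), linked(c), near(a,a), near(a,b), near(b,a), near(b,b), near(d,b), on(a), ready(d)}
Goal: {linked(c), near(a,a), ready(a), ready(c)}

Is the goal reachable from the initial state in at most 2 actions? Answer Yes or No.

No

1. move(c)  →  {linked(b), linked(c), near(a,a), near(a,b), near(b,a), near(b,b), near(c,c), near(d,b), on(a), ready(c), ready(d)}
2. tag(a,d)  →  {inpos(a), linked(b), linked(c), near(a,a), near(a,b), near(b,a), near(b,b), near(c,c), near(d,b), on(a), ready(c), ready(d)}
3. step(a,b)  →  {linked(b), linked(c), near(a,a), near(a,b), near(b,a), near(b,b), near(c,c), near(d,b), on(a), ready(a), ready(c), ready(d)}
optimal plan length = 3; 3 > 2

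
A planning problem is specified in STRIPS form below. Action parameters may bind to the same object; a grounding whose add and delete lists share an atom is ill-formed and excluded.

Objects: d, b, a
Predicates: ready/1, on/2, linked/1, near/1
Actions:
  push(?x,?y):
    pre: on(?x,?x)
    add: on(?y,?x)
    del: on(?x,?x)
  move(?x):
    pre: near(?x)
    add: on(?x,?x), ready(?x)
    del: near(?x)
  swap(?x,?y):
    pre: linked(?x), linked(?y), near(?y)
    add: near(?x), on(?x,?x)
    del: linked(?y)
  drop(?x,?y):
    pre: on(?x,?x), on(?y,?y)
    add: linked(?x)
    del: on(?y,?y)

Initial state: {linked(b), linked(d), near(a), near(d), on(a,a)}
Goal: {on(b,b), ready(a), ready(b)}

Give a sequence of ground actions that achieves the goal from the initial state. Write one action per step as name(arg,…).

1. move(a)  →  {linked(b), linked(d), near(d), on(a,a), ready(a)}
2. swap(b,d)  →  {linked(b), near(b), near(d), on(a,a), on(b,b), ready(a)}
3. move(b)  →  {linked(b), near(d), on(a,a), on(b,b), ready(a), ready(b)}

move(a); swap(b,d); move(b)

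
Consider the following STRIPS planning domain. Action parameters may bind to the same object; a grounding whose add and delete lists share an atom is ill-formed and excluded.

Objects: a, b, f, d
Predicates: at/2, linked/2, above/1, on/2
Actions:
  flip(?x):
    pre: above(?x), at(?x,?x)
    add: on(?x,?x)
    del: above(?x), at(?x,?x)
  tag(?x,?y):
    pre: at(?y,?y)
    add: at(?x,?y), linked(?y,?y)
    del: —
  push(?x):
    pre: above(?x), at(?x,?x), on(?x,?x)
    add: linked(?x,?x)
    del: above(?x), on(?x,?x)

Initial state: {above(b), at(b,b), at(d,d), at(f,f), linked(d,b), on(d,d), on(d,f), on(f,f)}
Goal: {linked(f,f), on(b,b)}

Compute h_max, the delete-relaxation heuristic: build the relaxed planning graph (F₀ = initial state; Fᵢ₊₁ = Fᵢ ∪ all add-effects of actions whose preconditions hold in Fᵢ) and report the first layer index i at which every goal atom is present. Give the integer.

1

F0 = init (8 atoms)
F1 = F0 ∪ {at(a,b), at(a,d), at(a,f), at(b,d), at(b,f), at(d,b), at(d,f), at(f,b), at(f,d), linked(b,b), linked(d,d), linked(f,f), on(b,b)}  (21 atoms)
goal ⊆ F1  ⇒  h_max = 1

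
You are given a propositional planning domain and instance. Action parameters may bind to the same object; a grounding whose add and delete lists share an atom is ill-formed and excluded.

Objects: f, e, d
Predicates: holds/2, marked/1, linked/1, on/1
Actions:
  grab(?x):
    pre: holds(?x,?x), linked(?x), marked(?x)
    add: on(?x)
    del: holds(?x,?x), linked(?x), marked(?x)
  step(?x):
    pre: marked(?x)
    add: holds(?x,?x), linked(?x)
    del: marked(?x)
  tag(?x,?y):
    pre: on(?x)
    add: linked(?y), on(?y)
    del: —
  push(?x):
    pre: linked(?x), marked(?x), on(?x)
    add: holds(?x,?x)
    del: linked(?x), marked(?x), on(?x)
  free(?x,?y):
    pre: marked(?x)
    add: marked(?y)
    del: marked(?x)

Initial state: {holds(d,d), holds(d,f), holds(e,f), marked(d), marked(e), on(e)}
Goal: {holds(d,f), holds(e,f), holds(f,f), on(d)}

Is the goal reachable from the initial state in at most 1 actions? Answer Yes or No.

1. tag(e,d)  →  {holds(d,d), holds(d,f), holds(e,f), linked(d), marked(d), marked(e), on(d), on(e)}
2. free(e,f)  →  {holds(d,d), holds(d,f), holds(e,f), linked(d), marked(d), marked(f), on(d), on(e)}
3. step(f)  →  {holds(d,d), holds(d,f), holds(e,f), holds(f,f), linked(d), linked(f), marked(d), on(d), on(e)}
optimal plan length = 3; 3 > 1

No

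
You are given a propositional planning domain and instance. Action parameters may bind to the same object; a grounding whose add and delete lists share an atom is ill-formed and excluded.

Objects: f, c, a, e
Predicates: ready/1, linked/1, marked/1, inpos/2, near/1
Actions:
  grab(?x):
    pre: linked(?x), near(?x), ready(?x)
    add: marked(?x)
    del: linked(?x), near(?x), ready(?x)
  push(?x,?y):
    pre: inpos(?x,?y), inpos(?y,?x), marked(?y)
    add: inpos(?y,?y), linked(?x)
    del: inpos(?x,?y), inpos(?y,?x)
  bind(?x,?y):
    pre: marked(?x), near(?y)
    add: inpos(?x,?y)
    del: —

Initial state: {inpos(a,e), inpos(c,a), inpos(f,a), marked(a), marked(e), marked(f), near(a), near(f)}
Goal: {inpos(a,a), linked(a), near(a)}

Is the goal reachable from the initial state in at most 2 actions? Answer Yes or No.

No

1. bind(a,f)  →  {inpos(a,e), inpos(a,f), inpos(c,a), inpos(f,a), marked(a), marked(e), marked(f), near(a), near(f)}
2. push(a,f)  →  {inpos(a,e), inpos(c,a), inpos(f,f), linked(a), marked(a), marked(e), marked(f), near(a), near(f)}
3. bind(a,a)  →  {inpos(a,a), inpos(a,e), inpos(c,a), inpos(f,f), linked(a), marked(a), marked(e), marked(f), near(a), near(f)}
optimal plan length = 3; 3 > 2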